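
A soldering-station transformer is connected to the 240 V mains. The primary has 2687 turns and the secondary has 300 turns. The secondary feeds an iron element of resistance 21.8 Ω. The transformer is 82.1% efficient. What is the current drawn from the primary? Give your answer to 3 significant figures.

I_p ≈ 0.167 A

V_s = 240 × 300/2687 = 26.796 V.
I_s = V_s/R = 26.796/21.8 = 1.2292 A.
P_out = V_s I_s = 26.796 × 1.2292 = 32.936 W.
P_in = P_out/η = 32.936/0.821 = 40.117 W.
I_p = P_in/V_p = 40.117/240 = 0.167 A.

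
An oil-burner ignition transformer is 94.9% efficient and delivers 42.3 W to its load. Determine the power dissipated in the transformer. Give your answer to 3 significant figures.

P_in = P_out/η = 42.3/0.949 = 44.5732 W.
P_loss = P_in − P_out = 44.5732 − 42.3 = 2.27 W.

P_loss ≈ 2.27 W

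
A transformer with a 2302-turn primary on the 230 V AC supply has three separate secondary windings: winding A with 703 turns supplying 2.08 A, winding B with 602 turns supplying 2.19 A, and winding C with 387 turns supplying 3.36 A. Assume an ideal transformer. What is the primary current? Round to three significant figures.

V_A = 230 × 703/2302 = 70.239 V; V_B = 230 × 602/2302 = 60.148 V; V_C = 230 × 387/2302 = 38.666 V.
P_out = V_A I_A + V_B I_B + V_C I_C = 70.239×2.08 + 60.148×2.19 + 38.666×3.36 = 146.10 + 131.72 + 129.92 = 407.74 W.
Ideal ⇒ P_in = P_out, so I_p = P_out/V_p = 407.74/230 = 1.77 A.

I_p ≈ 1.77 A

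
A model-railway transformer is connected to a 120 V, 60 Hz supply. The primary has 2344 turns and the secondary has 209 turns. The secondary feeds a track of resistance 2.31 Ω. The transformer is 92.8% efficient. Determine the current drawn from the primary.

V_s = 120 × 209/2344 = 10.700 V.
I_s = V_s/R = 10.700/2.31 = 4.6319 A.
P_out = V_s I_s = 10.700 × 4.6319 = 49.560 W.
P_in = P_out/η = 49.560/0.928 = 53.405 W.
I_p = P_in/V_p = 53.405/120 = 0.445 A.

I_p ≈ 0.445 A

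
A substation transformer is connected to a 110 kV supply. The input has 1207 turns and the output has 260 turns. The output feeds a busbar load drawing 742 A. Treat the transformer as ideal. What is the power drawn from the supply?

P ≈ 1.76×10^7 W

I_in = I_out × N_out/N_in = 742 × 260/1207 = 159.83 A.
P = V_in I_in = 110000 × 159.83 = 1.76×10^7 W.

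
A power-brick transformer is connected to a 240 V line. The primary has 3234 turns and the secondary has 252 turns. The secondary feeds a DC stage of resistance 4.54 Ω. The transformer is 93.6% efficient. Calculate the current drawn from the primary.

I_p ≈ 0.343 A

V_s = 240 × 252/3234 = 18.701 V.
I_s = V_s/R = 18.701/4.54 = 4.1192 A.
P_out = V_s I_s = 18.701 × 4.1192 = 77.035 W.
P_in = P_out/η = 77.035/0.936 = 82.302 W.
I_p = P_in/V_p = 82.302/240 = 0.343 A.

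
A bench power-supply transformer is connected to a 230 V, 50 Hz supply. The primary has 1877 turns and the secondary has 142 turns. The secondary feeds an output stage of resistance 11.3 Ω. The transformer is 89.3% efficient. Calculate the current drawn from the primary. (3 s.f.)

V_s = 230 × 142/1877 = 17.400 V.
I_s = V_s/R = 17.400/11.3 = 1.5398 A.
P_out = V_s I_s = 17.400 × 1.5398 = 26.793 W.
P_in = P_out/η = 26.793/0.893 = 30.004 W.
I_p = P_in/V_p = 30.004/230 = 0.130 A.

I_p ≈ 0.130 A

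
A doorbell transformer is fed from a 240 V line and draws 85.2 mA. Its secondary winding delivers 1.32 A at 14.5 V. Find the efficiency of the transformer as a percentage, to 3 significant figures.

P_in = 240 × 0.0852 = 20.4480 W.
P_out = 14.5 × 1.32 = 19.1400 W.
η = P_out/P_in = 19.1400/20.4480 = 0.936.

η ≈ 93.6%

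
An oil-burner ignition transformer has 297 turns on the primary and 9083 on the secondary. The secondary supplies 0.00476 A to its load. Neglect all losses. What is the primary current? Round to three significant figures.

For an ideal transformer I_p/I_s = N_s/N_p, so I_p = 0.00476 × 9083/297 = 0.146 A.

I_p ≈ 0.146 A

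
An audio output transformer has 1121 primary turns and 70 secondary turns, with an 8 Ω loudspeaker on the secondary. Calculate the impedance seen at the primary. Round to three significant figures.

Z_p = (N_p/N_s)² × Z_s = (1121/70)² × 8 = 2050 Ω.

Z_p ≈ 2050 Ω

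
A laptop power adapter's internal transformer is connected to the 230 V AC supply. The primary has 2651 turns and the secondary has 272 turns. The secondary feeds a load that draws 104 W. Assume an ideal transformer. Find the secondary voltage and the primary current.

V_s ≈ 23.6 V, I_p ≈ 0.452 A

V_s = V_p × N_s/N_p = 230 × 272/2651 = 23.599 V.
I_s = P/V_s = 104/23.599 = 4.4070 A.
I_p = I_s × N_s/N_p = 4.4070 × 272/2651 = 0.452 A.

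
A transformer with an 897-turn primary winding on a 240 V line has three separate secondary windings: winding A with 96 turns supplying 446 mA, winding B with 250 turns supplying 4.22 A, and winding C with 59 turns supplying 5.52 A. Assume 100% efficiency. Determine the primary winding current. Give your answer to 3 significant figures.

I_p ≈ 1.59 A

V_A = 240 × 96/897 = 25.686 V; V_B = 240 × 250/897 = 66.890 V; V_C = 240 × 59/897 = 15.786 V.
P_out = V_A I_A + V_B I_B + V_C I_C = 25.686×0.446 + 66.890×4.22 + 15.786×5.52 = 11.456 + 282.27 + 87.138 = 380.87 W.
Ideal ⇒ P_in = P_out, so I_p = P_out/V_p = 380.87/240 = 1.59 A.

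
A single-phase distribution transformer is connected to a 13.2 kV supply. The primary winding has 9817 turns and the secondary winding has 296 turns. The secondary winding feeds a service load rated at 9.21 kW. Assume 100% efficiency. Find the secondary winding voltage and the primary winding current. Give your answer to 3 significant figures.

V_s ≈ 398 V, I_p ≈ 0.698 A

V_s = V_p × N_s/N_p = 13200 × 296/9817 = 398.00 V.
I_s = P/V_s = 9210/398.00 = 23.141 A.
I_p = I_s × N_s/N_p = 23.141 × 296/9817 = 0.698 A.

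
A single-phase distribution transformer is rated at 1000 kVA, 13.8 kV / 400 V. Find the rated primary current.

I_p ≈ 72.5 A

I_p = S/V_p = 1000000/13800 = 72.5 A.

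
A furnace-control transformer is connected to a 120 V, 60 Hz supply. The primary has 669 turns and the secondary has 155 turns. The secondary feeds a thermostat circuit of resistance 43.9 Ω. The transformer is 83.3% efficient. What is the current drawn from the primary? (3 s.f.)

V_s = 120 × 155/669 = 27.803 V.
I_s = V_s/R = 27.803/43.9 = 0.63332 A.
P_out = V_s I_s = 27.803 × 0.63332 = 17.608 W.
P_in = P_out/η = 17.608/0.833 = 21.138 W.
I_p = P_in/V_p = 21.138/120 = 0.176 A.

I_p ≈ 0.176 A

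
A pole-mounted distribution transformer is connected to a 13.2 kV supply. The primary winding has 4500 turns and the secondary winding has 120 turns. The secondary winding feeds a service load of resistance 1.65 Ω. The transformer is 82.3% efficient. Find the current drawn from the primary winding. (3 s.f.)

I_p ≈ 6.91 A

V_s = 13200 × 120/4500 = 352.00 V.
I_s = V_s/R = 352.00/1.65 = 213.33 A.
P_out = V_s I_s = 352.00 × 213.33 = 75093 W.
P_in = P_out/η = 75093/0.823 = 91243 W.
I_p = P_in/V_p = 91243/13200 = 6.91 A.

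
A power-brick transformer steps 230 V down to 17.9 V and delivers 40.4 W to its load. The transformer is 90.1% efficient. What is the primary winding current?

P_in = P_out/η = 40.4/0.901 = 44.839 W.
I_p = P_in/V_p = 44.839/230 = 0.195 A.

I_p ≈ 0.195 A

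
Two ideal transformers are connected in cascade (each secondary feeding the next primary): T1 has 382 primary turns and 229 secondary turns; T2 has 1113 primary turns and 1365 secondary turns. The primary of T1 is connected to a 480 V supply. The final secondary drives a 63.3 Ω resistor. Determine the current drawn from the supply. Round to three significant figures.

After T1: V = 480.00 × 229/382 = 287.75 V.
After T2: V = 287.75 × 1365/1113 = 352.90 V.
I_load = 352.90/63.3 = 5.5750 A, so P_out = 352.90 × 5.5750 = 1967.4 W.
All ideal ⇒ P_in = P_out, so I_supply = 1967.4/480 = 4.10 A.

I_supply ≈ 4.10 A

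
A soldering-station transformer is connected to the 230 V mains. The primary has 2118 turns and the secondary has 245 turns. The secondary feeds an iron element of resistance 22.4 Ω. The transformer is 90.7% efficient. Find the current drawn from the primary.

I_p ≈ 0.151 A

V_s = 230 × 245/2118 = 26.605 V.
I_s = V_s/R = 26.605/22.4 = 1.1877 A.
P_out = V_s I_s = 26.605 × 1.1877 = 31.600 W.
P_in = P_out/η = 31.600/0.907 = 34.840 W.
I_p = P_in/V_p = 34.840/230 = 0.151 A.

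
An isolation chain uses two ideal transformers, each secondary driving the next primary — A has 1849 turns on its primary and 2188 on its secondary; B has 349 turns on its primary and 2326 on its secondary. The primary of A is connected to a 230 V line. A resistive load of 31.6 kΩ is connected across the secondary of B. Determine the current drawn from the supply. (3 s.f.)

Secondary of A: V = 230.00 × 2188/1849 = 272.17 V.
Secondary of B: V = 272.17 × 2326/349 = 1813.9 V.
I_load = 1813.9/31600 = 0.057403 A, so P_out = 1813.9 × 0.057403 = 104.13 W.
All ideal ⇒ P_in = P_out, so I_supply = 104.13/230 = 0.453 A.

I_supply ≈ 0.453 A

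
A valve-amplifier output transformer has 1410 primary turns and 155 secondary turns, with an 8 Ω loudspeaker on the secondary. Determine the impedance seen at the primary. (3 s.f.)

Z_p ≈ 662 Ω

Z_p = (N_p/N_s)² × Z_s = (1410/155)² × 8 = 662 Ω.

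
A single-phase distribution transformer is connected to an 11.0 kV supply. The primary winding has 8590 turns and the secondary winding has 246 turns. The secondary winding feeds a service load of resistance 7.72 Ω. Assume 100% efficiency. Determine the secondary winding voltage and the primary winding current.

V_s ≈ 315 V, I_p ≈ 1.17 A

V_s = V_p × N_s/N_p = 11000 × 246/8590 = 315.02 V.
I_s = V_s/R = 315.02/7.72 = 40.805 A.
I_p = I_s × N_s/N_p = 40.805 × 246/8590 = 1.17 A.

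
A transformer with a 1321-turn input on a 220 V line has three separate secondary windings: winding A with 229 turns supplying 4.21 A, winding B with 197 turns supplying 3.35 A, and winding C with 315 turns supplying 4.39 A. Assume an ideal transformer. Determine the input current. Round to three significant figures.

I_in ≈ 2.28 A

V_A = 220 × 229/1321 = 38.138 V; V_B = 220 × 197/1321 = 32.808 V; V_C = 220 × 315/1321 = 52.460 V.
P_out = V_A I_A + V_B I_B + V_C I_C = 38.138×4.21 + 32.808×3.35 + 52.460×4.39 = 160.56 + 109.91 + 230.30 = 500.77 W.
Ideal ⇒ P_in = P_out, so I_in = P_out/V_in = 500.77/220 = 2.28 A.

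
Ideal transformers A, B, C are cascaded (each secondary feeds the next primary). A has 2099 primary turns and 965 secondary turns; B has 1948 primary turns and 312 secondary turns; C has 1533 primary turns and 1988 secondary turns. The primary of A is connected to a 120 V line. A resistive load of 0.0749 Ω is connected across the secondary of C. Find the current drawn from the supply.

I_supply ≈ 14.6 A

Secondary of A: V = 120.00 × 965/2099 = 55.169 V.
Secondary of B: V = 55.169 × 312/1948 = 8.8361 V.
Secondary of C: V = 8.8361 × 1988/1533 = 11.459 V.
I_load = 11.459/0.0749 = 152.99 A, so P_out = 11.459 × 152.99 = 1753.0 W.
All ideal ⇒ P_in = P_out, so I_supply = 1753.0/120 = 14.6 A.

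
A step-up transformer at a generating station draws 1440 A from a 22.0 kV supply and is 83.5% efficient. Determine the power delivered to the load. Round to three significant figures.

P_in = V_p I_p = 22000 × 1440 = 3.1680×10^7 W.
P_out = η P_in = 0.835 × 3.1680×10^7 = 2.65×10^7 W.

P_out ≈ 2.65×10^7 W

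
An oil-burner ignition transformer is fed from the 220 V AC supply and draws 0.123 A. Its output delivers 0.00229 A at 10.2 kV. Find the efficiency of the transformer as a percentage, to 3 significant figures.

η ≈ 86.3%

P_in = 220 × 0.123 = 27.0600 W.
P_out = 10200 × 0.00229 = 23.3580 W.
η = P_out/P_in = 23.3580/27.0600 = 0.863.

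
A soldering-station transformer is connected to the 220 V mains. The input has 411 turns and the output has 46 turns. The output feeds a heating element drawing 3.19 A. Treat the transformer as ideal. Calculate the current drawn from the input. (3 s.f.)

For an ideal transformer I_in N_in = I_out N_out, so I_in = 3.19 × 46/411 = 0.357 A.

I_in ≈ 0.357 A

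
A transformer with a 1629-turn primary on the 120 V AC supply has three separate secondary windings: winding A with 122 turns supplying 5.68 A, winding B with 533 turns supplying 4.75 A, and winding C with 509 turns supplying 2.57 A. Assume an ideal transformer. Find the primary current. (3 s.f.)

V_A = 120 × 122/1629 = 8.9871 V; V_B = 120 × 533/1629 = 39.263 V; V_C = 120 × 509/1629 = 37.495 V.
P_out = V_A I_A + V_B I_B + V_C I_C = 8.9871×5.68 + 39.263×4.75 + 37.495×2.57 = 51.047 + 186.50 + 96.363 = 333.91 W.
Ideal ⇒ P_in = P_out, so I_p = P_out/V_p = 333.91/120 = 2.78 A.

I_p ≈ 2.78 A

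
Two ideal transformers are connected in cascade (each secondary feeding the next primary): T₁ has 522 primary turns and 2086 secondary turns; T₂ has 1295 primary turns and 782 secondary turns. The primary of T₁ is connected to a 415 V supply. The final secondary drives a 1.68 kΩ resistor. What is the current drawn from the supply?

I_supply ≈ 1.44 A

Secondary of T₁: V = 415.00 × 2086/522 = 1658.4 V.
Secondary of T₂: V = 1658.4 × 782/1295 = 1001.4 V.
I_load = 1001.4/1680 = 0.59610 A, so P_out = 1001.4 × 0.59610 = 596.96 W.
All ideal ⇒ P_in = P_out, so I_supply = 596.96/415 = 1.44 A.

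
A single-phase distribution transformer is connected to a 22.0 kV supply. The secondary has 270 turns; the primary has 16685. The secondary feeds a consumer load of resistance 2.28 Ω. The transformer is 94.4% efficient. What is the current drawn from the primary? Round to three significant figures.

I_p ≈ 2.68 A

V_s = 22000 × 270/16685 = 356.01 V.
I_s = V_s/R = 356.01/2.28 = 156.14 A.
P_out = V_s I_s = 356.01 × 156.14 = 55589 W.
P_in = P_out/η = 55589/0.944 = 58886 W.
I_p = P_in/V_p = 58886/22000 = 2.68 A.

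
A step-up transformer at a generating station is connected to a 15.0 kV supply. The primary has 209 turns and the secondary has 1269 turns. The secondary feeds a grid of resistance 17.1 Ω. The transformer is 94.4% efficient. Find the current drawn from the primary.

V_s = 15000 × 1269/209 = 91077 V.
I_s = V_s/R = 91077/17.1 = 5326.1 A.
P_out = V_s I_s = 91077 × 5326.1 = 4.8508×10^8 W.
P_in = P_out/η = 4.8508×10^8/0.944 = 5.1386×10^8 W.
I_p = P_in/V_p = 5.1386×10^8/15000 = 34300 A.

I_p ≈ 34300 A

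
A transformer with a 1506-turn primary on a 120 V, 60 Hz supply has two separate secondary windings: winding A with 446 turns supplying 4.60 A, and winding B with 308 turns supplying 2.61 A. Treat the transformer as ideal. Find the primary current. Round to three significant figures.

I_p ≈ 1.90 A

V_A = 120 × 446/1506 = 35.538 V; V_B = 120 × 308/1506 = 24.542 V.
P_out = V_A I_A + V_B I_B = 35.538×4.60 + 24.542×2.61 = 163.47 + 64.054 = 227.53 W.
Ideal ⇒ P_in = P_out, so I_p = P_out/V_p = 227.53/120 = 1.90 A.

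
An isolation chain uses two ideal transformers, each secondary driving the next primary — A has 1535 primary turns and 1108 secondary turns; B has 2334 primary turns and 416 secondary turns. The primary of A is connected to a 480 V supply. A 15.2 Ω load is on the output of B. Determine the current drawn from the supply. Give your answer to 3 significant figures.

I_supply ≈ 0.523 A

After A: V = 480.00 × 1108/1535 = 346.48 V.
After B: V = 346.48 × 416/2334 = 61.754 V.
I_load = 61.754/15.2 = 4.0628 A, so P_out = 61.754 × 4.0628 = 250.89 W.
All ideal ⇒ P_in = P_out, so I_supply = 250.89/480 = 0.523 A.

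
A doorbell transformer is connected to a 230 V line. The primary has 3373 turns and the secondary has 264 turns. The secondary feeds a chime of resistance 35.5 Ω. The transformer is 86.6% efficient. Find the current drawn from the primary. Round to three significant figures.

V_s = 230 × 264/3373 = 18.002 V.
I_s = V_s/R = 18.002/35.5 = 0.50709 A.
P_out = V_s I_s = 18.002 × 0.50709 = 9.1286 W.
P_in = P_out/η = 9.1286/0.866 = 10.541 W.
I_p = P_in/V_p = 10.541/230 = 0.0458 A.

I_p ≈ 0.0458 A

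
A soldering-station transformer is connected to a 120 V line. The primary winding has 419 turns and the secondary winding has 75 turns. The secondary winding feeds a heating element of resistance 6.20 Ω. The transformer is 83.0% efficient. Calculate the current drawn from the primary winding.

I_p ≈ 0.747 A

V_s = 120 × 75/419 = 21.480 V.
I_s = V_s/R = 21.480/6.20 = 3.4645 A.
P_out = V_s I_s = 21.480 × 3.4645 = 74.416 W.
P_in = P_out/η = 74.416/0.830 = 89.658 W.
I_p = P_in/V_p = 89.658/120 = 0.747 A.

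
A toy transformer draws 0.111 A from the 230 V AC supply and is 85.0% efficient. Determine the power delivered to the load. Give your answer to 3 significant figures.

P_out ≈ 21.7 W

P_in = V_p I_p = 230 × 0.111 = 25.530 W.
P_out = η P_in = 0.850 × 25.530 = 21.7 W.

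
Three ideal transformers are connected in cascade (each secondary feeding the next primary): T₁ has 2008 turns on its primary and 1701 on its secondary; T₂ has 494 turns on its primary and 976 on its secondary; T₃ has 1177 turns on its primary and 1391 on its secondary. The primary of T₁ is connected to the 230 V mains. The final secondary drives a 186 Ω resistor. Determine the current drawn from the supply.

After T₁: V = 230.00 × 1701/2008 = 194.84 V.
After T₂: V = 194.84 × 976/494 = 384.94 V.
After T₃: V = 384.94 × 1391/1177 = 454.93 V.
I_load = 454.93/186 = 2.4458 A, so P_out = 454.93 × 2.4458 = 1112.7 W.
All ideal ⇒ P_in = P_out, so I_supply = 1112.7/230 = 4.84 A.

I_supply ≈ 4.84 A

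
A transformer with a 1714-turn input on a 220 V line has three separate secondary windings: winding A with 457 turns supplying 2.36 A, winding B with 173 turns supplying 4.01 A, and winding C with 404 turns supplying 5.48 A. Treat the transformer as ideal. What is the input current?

V_A = 220 × 457/1714 = 58.658 V; V_B = 220 × 173/1714 = 22.205 V; V_C = 220 × 404/1714 = 51.855 V.
P_out = V_A I_A + V_B I_B + V_C I_C = 58.658×2.36 + 22.205×4.01 + 51.855×5.48 = 138.43 + 89.044 + 284.17 = 511.64 W.
Ideal ⇒ P_in = P_out, so I_in = P_out/V_in = 511.64/220 = 2.33 A.

I_in ≈ 2.33 A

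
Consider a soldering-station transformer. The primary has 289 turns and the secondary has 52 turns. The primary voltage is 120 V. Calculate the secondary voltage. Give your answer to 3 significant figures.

V_s ≈ 21.6 V

V_s/V_p = N_s/N_p, so V_s = 120 × 52/289 = 21.6 V.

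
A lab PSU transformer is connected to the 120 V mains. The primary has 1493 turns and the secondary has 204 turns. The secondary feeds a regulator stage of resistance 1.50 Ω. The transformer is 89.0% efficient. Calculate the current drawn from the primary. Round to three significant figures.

V_s = 120 × 204/1493 = 16.397 V.
I_s = V_s/R = 16.397/1.50 = 10.931 A.
P_out = V_s I_s = 16.397 × 10.931 = 179.23 W.
P_in = P_out/η = 179.23/0.890 = 201.38 W.
I_p = P_in/V_p = 201.38/120 = 1.68 A.

I_p ≈ 1.68 A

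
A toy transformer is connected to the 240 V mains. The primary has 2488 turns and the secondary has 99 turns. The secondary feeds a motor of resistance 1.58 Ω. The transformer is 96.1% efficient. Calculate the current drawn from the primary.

I_p ≈ 0.250 A

V_s = 240 × 99/2488 = 9.5498 V.
I_s = V_s/R = 9.5498/1.58 = 6.0442 A.
P_out = V_s I_s = 9.5498 × 6.0442 = 57.721 W.
P_in = P_out/η = 57.721/0.961 = 60.064 W.
I_p = P_in/V_p = 60.064/240 = 0.250 A.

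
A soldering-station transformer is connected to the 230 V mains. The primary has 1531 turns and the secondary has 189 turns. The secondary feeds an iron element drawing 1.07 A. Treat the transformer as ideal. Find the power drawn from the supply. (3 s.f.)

I_p = I_s × N_s/N_p = 1.07 × 189/1531 = 0.13209 A.
P = V_p I_p = 230 × 0.13209 = 30.4 W.

P ≈ 30.4 W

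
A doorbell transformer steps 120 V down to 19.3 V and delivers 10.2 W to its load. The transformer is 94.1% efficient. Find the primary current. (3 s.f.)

I_p ≈ 0.0903 A

P_in = P_out/η = 10.2/0.941 = 10.840 W.
I_p = P_in/V_p = 10.840/120 = 0.0903 A.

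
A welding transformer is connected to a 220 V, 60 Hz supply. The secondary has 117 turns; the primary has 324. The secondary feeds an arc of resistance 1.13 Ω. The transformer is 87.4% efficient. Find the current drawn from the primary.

I_p ≈ 29.0 A

V_s = 220 × 117/324 = 79.444 V.
I_s = V_s/R = 79.444/1.13 = 70.305 A.
P_out = V_s I_s = 79.444 × 70.305 = 5585.3 W.
P_in = P_out/η = 5585.3/0.874 = 6390.5 W.
I_p = P_in/V_p = 6390.5/220 = 29.0 A.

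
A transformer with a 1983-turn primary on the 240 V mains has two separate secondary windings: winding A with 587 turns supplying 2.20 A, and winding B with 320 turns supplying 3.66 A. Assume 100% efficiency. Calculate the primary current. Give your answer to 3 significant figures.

V_A = 240 × 587/1983 = 71.044 V; V_B = 240 × 320/1983 = 38.729 V.
P_out = V_A I_A + V_B I_B = 71.044×2.20 + 38.729×3.66 = 156.30 + 141.75 = 298.05 W.
Ideal ⇒ P_in = P_out, so I_p = P_out/V_p = 298.05/240 = 1.24 A.

I_p ≈ 1.24 A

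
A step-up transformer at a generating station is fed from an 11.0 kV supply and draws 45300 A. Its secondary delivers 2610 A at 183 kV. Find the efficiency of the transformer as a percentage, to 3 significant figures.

P_in = 11000 × 45300 = 4.98300×10^8 W.
P_out = 183000 × 2610 = 4.77630×10^8 W.
η = P_out/P_in = 4.77630×10^8/(4.98300×10^8) = 0.959.

η ≈ 95.9%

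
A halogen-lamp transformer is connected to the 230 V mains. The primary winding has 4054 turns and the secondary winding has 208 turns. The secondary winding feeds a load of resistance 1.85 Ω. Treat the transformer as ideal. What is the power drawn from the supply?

V_s = V_p × N_s/N_p = 230 × 208/4054 = 11.801 V.
I_s = V_s/R = 11.801/1.85 = 6.3788 A.
I_p = I_s × N_s/N_p = 6.3788 × 208/4054 = 0.32728 A.
P = V_p I_p = 230 × 0.32728 = 75.3 W.

P ≈ 75.3 W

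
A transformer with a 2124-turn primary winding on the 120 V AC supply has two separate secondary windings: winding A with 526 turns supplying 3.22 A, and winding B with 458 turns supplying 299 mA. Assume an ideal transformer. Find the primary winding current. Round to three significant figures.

I_p ≈ 0.862 A

V_A = 120 × 526/2124 = 29.718 V; V_B = 120 × 458/2124 = 25.876 V.
P_out = V_A I_A + V_B I_B = 29.718×3.22 + 25.876×0.299 = 95.690 + 7.7368 = 103.43 W.
Ideal ⇒ P_in = P_out, so I_p = P_out/V_p = 103.43/120 = 0.862 A.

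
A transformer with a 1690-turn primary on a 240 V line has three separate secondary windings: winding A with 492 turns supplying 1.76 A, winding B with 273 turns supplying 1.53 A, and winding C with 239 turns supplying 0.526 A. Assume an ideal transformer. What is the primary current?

I_p ≈ 0.834 A

V_A = 240 × 492/1690 = 69.870 V; V_B = 240 × 273/1690 = 38.769 V; V_C = 240 × 239/1690 = 33.941 V.
P_out = V_A I_A + V_B I_B + V_C I_C = 69.870×1.76 + 38.769×1.53 + 33.941×0.526 = 122.97 + 59.317 + 17.853 = 200.14 W.
Ideal ⇒ P_in = P_out, so I_p = P_out/V_p = 200.14/240 = 0.834 A.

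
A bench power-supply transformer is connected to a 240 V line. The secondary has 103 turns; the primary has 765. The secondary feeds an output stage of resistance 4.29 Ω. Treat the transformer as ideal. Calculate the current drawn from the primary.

V_s = V_p × N_s/N_p = 240 × 103/765 = 32.314 V.
I_s = V_s/R = 32.314/4.29 = 7.5323 A.
For an ideal transformer I_p N_p = I_s N_s, so I_p = 7.5323 × 103/765 = 1.01 A.

I_p ≈ 1.01 A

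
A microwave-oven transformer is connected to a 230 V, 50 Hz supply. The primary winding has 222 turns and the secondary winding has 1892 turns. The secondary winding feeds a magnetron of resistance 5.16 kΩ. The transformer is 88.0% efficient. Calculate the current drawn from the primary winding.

I_p ≈ 3.68 A

V_s = 230 × 1892/222 = 1960.2 V.
I_s = V_s/R = 1960.2/5160 = 0.37988 A.
P_out = V_s I_s = 1960.2 × 0.37988 = 744.63 W.
P_in = P_out/η = 744.63/0.880 = 846.17 W.
I_p = P_in/V_p = 846.17/230 = 3.68 A.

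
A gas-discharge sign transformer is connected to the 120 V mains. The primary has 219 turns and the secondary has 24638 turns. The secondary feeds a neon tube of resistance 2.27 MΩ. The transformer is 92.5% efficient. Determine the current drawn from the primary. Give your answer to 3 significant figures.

V_s = 120 × 24638/219 = 13500 V.
I_s = V_s/R = 13500/(2.27×10^6) = 0.0059473 A.
P_out = V_s I_s = 13500 × 0.0059473 = 80.290 W.
P_in = P_out/η = 80.290/0.925 = 86.800 W.
I_p = P_in/V_p = 86.800/120 = 0.723 A.

I_p ≈ 0.723 A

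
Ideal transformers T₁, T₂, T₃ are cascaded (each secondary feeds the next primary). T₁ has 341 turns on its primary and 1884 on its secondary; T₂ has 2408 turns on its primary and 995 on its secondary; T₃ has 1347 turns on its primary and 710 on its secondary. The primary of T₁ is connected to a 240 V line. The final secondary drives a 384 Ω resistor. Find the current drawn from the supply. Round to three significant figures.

Secondary of T₁: V = 240.00 × 1884/341 = 1326.0 V.
Secondary of T₂: V = 1326.0 × 995/2408 = 547.90 V.
Secondary of T₃: V = 547.90 × 710/1347 = 288.80 V.
I_load = 288.80/384 = 0.75208 A, so P_out = 288.80 × 0.75208 = 217.20 W.
All ideal ⇒ P_in = P_out, so I_supply = 217.20/240 = 0.905 A.

I_supply ≈ 0.905 A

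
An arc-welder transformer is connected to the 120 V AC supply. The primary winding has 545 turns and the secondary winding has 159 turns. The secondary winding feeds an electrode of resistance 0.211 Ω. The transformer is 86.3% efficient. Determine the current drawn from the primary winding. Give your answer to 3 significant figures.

V_s = 120 × 159/545 = 35.009 V.
I_s = V_s/R = 35.009/0.211 = 165.92 A.
P_out = V_s I_s = 35.009 × 165.92 = 5808.7 W.
P_in = P_out/η = 5808.7/0.863 = 6730.9 W.
I_p = P_in/V_p = 6730.9/120 = 56.1 A.

I_p ≈ 56.1 A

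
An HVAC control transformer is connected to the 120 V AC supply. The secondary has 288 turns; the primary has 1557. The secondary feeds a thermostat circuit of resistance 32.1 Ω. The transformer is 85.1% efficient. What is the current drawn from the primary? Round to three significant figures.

I_p ≈ 0.150 A

V_s = 120 × 288/1557 = 22.197 V.
I_s = V_s/R = 22.197/32.1 = 0.69148 A.
P_out = V_s I_s = 22.197 × 0.69148 = 15.348 W.
P_in = P_out/η = 15.348/0.851 = 18.036 W.
I_p = P_in/V_p = 18.036/120 = 0.150 A.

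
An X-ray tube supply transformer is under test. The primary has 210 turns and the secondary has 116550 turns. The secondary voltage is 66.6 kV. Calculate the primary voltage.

V_p/V_s = N_p/N_s, so V_p = 66600 × 210/116550 = 120 V.

V_p ≈ 120 V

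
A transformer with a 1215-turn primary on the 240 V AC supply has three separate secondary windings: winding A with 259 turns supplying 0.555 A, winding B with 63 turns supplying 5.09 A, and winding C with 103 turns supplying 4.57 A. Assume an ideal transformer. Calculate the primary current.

I_p ≈ 0.770 A

V_A = 240 × 259/1215 = 51.160 V; V_B = 240 × 63/1215 = 12.444 V; V_C = 240 × 103/1215 = 20.346 V.
P_out = V_A I_A + V_B I_B + V_C I_C = 51.160×0.555 + 12.444×5.09 + 20.346×4.57 = 28.394 + 63.342 + 92.980 = 184.72 W.
Ideal ⇒ P_in = P_out, so I_p = P_out/V_p = 184.72/240 = 0.770 A.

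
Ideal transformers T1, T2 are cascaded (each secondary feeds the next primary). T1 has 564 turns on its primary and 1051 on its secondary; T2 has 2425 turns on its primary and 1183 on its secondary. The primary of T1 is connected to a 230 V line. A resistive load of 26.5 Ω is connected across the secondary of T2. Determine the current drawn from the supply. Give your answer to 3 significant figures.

I_supply ≈ 7.17 A

Secondary of T1: V = 230.00 × 1051/564 = 428.60 V.
Secondary of T2: V = 428.60 × 1183/2425 = 209.09 V.
I_load = 209.09/26.5 = 7.8900 A, so P_out = 209.09 × 7.8900 = 1649.7 W.
All ideal ⇒ P_in = P_out, so I_supply = 1649.7/230 = 7.17 A.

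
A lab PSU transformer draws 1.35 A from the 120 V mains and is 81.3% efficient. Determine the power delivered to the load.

P_out ≈ 132 W

P_in = V_in I_in = 120 × 1.35 = 162.00 W.
P_out = η P_in = 0.813 × 162.00 = 132 W.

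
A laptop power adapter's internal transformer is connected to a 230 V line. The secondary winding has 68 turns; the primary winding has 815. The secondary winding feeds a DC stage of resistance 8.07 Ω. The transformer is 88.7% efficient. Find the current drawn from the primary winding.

I_p ≈ 0.224 A

V_s = 230 × 68/815 = 19.190 V.
I_s = V_s/R = 19.190/8.07 = 2.3780 A.
P_out = V_s I_s = 19.190 × 2.3780 = 45.634 W.
P_in = P_out/η = 45.634/0.887 = 51.447 W.
I_p = P_in/V_p = 51.447/230 = 0.224 A.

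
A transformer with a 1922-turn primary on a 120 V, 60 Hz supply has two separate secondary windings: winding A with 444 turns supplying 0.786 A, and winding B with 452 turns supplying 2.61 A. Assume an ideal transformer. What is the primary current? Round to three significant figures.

V_A = 120 × 444/1922 = 27.721 V; V_B = 120 × 452/1922 = 28.221 V.
P_out = V_A I_A + V_B I_B = 27.721×0.786 + 28.221×2.61 = 21.789 + 73.656 = 95.445 W.
Ideal ⇒ P_in = P_out, so I_p = P_out/V_p = 95.445/120 = 0.795 A.

I_p ≈ 0.795 A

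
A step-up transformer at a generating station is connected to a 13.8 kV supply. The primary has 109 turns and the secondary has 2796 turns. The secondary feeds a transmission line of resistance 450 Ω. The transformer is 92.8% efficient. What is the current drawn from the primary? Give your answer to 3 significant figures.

I_p ≈ 21700 A

V_s = 13800 × 2796/109 = 353990 V.
I_s = V_s/R = 353990/450 = 786.64 A.
P_out = V_s I_s = 353990 × 786.64 = 2.7846×10^8 W.
P_in = P_out/η = 2.7846×10^8/0.928 = 3.0007×10^8 W.
I_p = P_in/V_p = 3.0007×10^8/13800 = 21700 A.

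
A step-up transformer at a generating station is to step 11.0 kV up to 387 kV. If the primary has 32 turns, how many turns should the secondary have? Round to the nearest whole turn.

N_s = 1126 turns

N_s/N_p = V_s/V_p, so N_s = 32 × 387000/11000 = 1125.8 ≈ 1126 turns.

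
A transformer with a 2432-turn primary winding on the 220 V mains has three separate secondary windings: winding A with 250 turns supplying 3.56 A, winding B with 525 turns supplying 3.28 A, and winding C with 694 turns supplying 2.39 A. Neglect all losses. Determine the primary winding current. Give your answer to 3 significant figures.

V_A = 220 × 250/2432 = 22.615 V; V_B = 220 × 525/2432 = 47.492 V; V_C = 220 × 694/2432 = 62.780 V.
P_out = V_A I_A + V_B I_B + V_C I_C = 22.615×3.56 + 47.492×3.28 + 62.780×2.39 = 80.510 + 155.77 + 150.04 = 386.33 W.
Ideal ⇒ P_in = P_out, so I_p = P_out/V_p = 386.33/220 = 1.76 A.

I_p ≈ 1.76 A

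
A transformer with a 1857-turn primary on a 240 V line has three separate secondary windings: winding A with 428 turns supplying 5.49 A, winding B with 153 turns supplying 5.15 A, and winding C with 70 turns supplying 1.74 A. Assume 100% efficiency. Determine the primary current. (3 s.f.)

V_A = 240 × 428/1857 = 55.315 V; V_B = 240 × 153/1857 = 19.774 V; V_C = 240 × 70/1857 = 9.0468 V.
P_out = V_A I_A + V_B I_B + V_C I_C = 55.315×5.49 + 19.774×5.15 + 9.0468×1.74 = 303.68 + 101.84 + 15.742 = 421.26 W.
Ideal ⇒ P_in = P_out, so I_p = P_out/V_p = 421.26/240 = 1.76 A.

I_p ≈ 1.76 A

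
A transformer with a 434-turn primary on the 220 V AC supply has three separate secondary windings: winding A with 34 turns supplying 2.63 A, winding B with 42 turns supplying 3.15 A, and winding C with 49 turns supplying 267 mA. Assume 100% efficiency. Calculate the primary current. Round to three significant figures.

I_p ≈ 0.541 A

V_A = 220 × 34/434 = 17.235 V; V_B = 220 × 42/434 = 21.290 V; V_C = 220 × 49/434 = 24.839 V.
P_out = V_A I_A + V_B I_B + V_C I_C = 17.235×2.63 + 21.290×3.15 + 24.839×0.267 = 45.328 + 67.065 + 6.6319 = 119.02 W.
Ideal ⇒ P_in = P_out, so I_p = P_out/V_p = 119.02/220 = 0.541 A.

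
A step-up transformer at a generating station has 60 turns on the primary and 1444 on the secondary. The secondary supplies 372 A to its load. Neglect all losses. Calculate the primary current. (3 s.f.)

For an ideal transformer I_p/I_s = N_s/N_p, so I_p = 372 × 1444/60 = 8950 A.

I_p ≈ 8950 A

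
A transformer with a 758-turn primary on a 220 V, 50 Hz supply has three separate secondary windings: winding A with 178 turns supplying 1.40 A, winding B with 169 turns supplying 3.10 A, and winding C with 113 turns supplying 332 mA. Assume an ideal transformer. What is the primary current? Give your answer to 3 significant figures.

I_p ≈ 1.07 A

V_A = 220 × 178/758 = 51.662 V; V_B = 220 × 169/758 = 49.050 V; V_C = 220 × 113/758 = 32.797 V.
P_out = V_A I_A + V_B I_B + V_C I_C = 51.662×1.40 + 49.050×3.10 + 32.797×0.332 = 72.327 + 152.06 + 10.889 = 235.27 W.
Ideal ⇒ P_in = P_out, so I_p = P_out/V_p = 235.27/220 = 1.07 A.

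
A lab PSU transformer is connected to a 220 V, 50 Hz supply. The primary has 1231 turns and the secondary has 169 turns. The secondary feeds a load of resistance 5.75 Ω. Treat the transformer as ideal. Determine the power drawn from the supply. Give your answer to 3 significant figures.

V_s = V_p × N_s/N_p = 220 × 169/1231 = 30.203 V.
I_s = V_s/R = 30.203/5.75 = 5.2527 A.
I_p = I_s × N_s/N_p = 5.2527 × 169/1231 = 0.72113 A.
P = V_p I_p = 220 × 0.72113 = 159 W.

P ≈ 159 W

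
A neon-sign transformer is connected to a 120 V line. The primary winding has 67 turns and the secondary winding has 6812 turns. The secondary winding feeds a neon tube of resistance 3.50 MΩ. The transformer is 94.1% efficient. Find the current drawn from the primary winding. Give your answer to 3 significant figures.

V_s = 120 × 6812/67 = 12201 V.
I_s = V_s/R = 12201/(3.50×10^6) = 0.0034859 A.
P_out = V_s I_s = 12201 × 0.0034859 = 42.530 W.
P_in = P_out/η = 42.530/0.941 = 45.196 W.
I_p = P_in/V_p = 45.196/120 = 0.377 A.

I_p ≈ 0.377 A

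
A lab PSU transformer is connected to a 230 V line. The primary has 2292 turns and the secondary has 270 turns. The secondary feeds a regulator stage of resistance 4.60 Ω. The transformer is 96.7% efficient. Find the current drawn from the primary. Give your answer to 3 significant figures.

V_s = 230 × 270/2292 = 27.094 V.
I_s = V_s/R = 27.094/4.60 = 5.8901 A.
P_out = V_s I_s = 27.094 × 5.8901 = 159.59 W.
P_in = P_out/η = 159.59/0.967 = 165.03 W.
I_p = P_in/V_p = 165.03/230 = 0.718 A.

I_p ≈ 0.718 A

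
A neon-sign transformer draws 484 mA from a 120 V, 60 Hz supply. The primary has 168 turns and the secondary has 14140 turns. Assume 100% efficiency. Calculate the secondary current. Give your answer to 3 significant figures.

I_s ≈ 0.00575 A

I_s/I_p = N_p/N_s, so I_s = 0.484 × 168/14140 = 0.00575 A.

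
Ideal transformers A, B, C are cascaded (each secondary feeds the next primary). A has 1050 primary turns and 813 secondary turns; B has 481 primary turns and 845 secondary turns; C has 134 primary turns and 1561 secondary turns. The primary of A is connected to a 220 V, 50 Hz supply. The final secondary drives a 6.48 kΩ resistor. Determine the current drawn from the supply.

Secondary of A: V = 220.00 × 813/1050 = 170.34 V.
Secondary of B: V = 170.34 × 845/481 = 299.25 V.
Secondary of C: V = 299.25 × 1561/134 = 3486.1 V.
I_load = 3486.1/6480 = 0.53797 A, so P_out = 3486.1 × 0.53797 = 1875.4 W.
All ideal ⇒ P_in = P_out, so I_supply = 1875.4/220 = 8.52 A.

I_supply ≈ 8.52 A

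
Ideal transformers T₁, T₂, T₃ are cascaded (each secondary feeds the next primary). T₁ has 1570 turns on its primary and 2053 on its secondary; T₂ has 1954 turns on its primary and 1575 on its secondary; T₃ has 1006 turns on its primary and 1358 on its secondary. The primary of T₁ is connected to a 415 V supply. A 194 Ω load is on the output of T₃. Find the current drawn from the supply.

After T₁: V = 415.00 × 2053/1570 = 542.67 V.
After T₂: V = 542.67 × 1575/1954 = 437.41 V.
After T₃: V = 437.41 × 1358/1006 = 590.47 V.
I_load = 590.47/194 = 3.0436 A, so P_out = 590.47 × 3.0436 = 1797.2 W.
All ideal ⇒ P_in = P_out, so I_supply = 1797.2/415 = 4.33 A.

I_supply ≈ 4.33 A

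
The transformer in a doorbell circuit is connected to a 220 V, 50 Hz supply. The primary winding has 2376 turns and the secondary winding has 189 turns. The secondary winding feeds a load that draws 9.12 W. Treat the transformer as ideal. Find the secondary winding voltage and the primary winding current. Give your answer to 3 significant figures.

V_s = V_p × N_s/N_p = 220 × 189/2376 = 17.500 V.
I_s = P/V_s = 9.12/17.500 = 0.52114 A.
I_p = I_s × N_s/N_p = 0.52114 × 189/2376 = 0.0415 A.

V_s ≈ 17.5 V, I_p ≈ 0.0415 A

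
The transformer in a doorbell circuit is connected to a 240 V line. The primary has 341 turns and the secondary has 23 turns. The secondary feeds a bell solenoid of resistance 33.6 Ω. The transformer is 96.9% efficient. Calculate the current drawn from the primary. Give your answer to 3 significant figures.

I_p ≈ 0.0335 A

V_s = 240 × 23/341 = 16.188 V.
I_s = V_s/R = 16.188/33.6 = 0.48178 A.
P_out = V_s I_s = 16.188 × 0.48178 = 7.7988 W.
P_in = P_out/η = 7.7988/0.969 = 8.0483 W.
I_p = P_in/V_p = 8.0483/240 = 0.0335 A.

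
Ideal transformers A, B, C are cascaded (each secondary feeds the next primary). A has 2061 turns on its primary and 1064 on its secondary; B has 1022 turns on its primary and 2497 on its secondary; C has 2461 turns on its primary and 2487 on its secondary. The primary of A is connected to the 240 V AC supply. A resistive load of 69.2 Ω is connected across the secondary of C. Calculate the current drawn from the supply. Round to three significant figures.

Secondary of A: V = 240.00 × 1064/2061 = 123.90 V.
Secondary of B: V = 123.90 × 2497/1022 = 302.72 V.
Secondary of C: V = 302.72 × 2487/2461 = 305.92 V.
I_load = 305.92/69.2 = 4.4208 A, so P_out = 305.92 × 4.4208 = 1352.4 W.
All ideal ⇒ P_in = P_out, so I_supply = 1352.4/240 = 5.64 A.

I_supply ≈ 5.64 A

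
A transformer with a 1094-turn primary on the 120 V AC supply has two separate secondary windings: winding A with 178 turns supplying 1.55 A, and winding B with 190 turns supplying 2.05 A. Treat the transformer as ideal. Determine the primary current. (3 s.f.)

I_p ≈ 0.608 A

V_A = 120 × 178/1094 = 19.525 V; V_B = 120 × 190/1094 = 20.841 V.
P_out = V_A I_A + V_B I_B = 19.525×1.55 + 20.841×2.05 = 30.263 + 42.724 = 72.987 W.
Ideal ⇒ P_in = P_out, so I_p = P_out/V_p = 72.987/120 = 0.608 A.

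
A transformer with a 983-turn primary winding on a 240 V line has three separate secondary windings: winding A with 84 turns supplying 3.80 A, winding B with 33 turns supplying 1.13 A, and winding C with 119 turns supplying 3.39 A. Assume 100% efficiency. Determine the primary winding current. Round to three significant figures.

I_p ≈ 0.773 A

V_A = 240 × 84/983 = 20.509 V; V_B = 240 × 33/983 = 8.0570 V; V_C = 240 × 119/983 = 29.054 V.
P_out = V_A I_A + V_B I_B + V_C I_C = 20.509×3.80 + 8.0570×1.13 + 29.054×3.39 = 77.933 + 9.1044 + 98.493 = 185.53 W.
Ideal ⇒ P_in = P_out, so I_p = P_out/V_p = 185.53/240 = 0.773 A.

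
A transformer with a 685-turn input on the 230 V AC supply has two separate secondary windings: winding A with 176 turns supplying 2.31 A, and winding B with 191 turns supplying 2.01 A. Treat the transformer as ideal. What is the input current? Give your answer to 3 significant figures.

V_A = 230 × 176/685 = 59.095 V; V_B = 230 × 191/685 = 64.131 V.
P_out = V_A I_A + V_B I_B = 59.095×2.31 + 64.131×2.01 = 136.51 + 128.90 = 265.41 W.
Ideal ⇒ P_in = P_out, so I_in = P_out/V_in = 265.41/230 = 1.15 A.

I_in ≈ 1.15 A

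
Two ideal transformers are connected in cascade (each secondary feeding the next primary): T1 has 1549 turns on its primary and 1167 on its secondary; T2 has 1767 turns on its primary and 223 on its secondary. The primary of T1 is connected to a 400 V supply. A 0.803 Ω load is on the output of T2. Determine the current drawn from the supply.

Secondary of T1: V = 400.00 × 1167/1549 = 301.36 V.
Secondary of T2: V = 301.36 × 223/1767 = 38.032 V.
I_load = 38.032/0.803 = 47.362 A, so P_out = 38.032 × 47.362 = 1801.3 W.
All ideal ⇒ P_in = P_out, so I_supply = 1801.3/400 = 4.50 A.

I_supply ≈ 4.50 A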